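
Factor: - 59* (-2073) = 122307 = 3^1*59^1*691^1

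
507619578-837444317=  - 329824739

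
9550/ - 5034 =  - 4775/2517 = -1.90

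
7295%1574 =999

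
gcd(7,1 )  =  1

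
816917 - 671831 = 145086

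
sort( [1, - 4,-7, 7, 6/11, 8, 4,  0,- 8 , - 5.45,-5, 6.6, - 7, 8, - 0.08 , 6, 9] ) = [ - 8, - 7, - 7,- 5.45,-5, - 4,  -  0.08, 0,6/11, 1 , 4, 6,6.6,7,8,8, 9]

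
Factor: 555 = 3^1*5^1* 37^1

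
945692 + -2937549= -1991857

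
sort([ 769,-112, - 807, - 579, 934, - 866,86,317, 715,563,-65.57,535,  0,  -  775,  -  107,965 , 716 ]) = [ - 866, - 807, - 775, - 579 , - 112, - 107 , -65.57, 0 , 86,317,535, 563,715,716, 769,934,965] 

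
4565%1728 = 1109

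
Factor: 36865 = 5^1 *73^1*101^1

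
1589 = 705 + 884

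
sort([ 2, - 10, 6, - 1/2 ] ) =[ - 10,-1/2,2, 6 ] 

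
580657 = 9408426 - 8827769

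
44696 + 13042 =57738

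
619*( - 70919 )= - 43898861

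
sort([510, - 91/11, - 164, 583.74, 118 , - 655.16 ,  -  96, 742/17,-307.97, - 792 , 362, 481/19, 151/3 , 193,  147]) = [-792, - 655.16,-307.97 , - 164, - 96 , - 91/11 , 481/19, 742/17, 151/3,  118 , 147 , 193,362 , 510, 583.74]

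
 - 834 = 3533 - 4367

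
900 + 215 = 1115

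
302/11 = 302/11 = 27.45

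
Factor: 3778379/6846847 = 7^( - 1)*11^1 * 23^( - 2)* 43^( - 2 ) *343489^1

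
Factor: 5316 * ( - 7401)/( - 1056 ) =3278643/88 = 2^ ( - 3) *3^1 * 11^ ( - 1) * 443^1*2467^1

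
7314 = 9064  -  1750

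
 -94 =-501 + 407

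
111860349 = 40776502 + 71083847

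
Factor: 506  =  2^1*11^1*23^1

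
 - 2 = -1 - 1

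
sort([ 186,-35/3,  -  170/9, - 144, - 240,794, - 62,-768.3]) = [ - 768.3,-240,  -  144,-62 , - 170/9 , -35/3,186, 794]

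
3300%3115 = 185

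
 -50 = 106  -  156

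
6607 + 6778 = 13385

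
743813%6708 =5933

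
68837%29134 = 10569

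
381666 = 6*63611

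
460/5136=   115/1284  =  0.09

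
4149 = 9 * 461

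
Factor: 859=859^1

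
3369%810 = 129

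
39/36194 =39/36194 = 0.00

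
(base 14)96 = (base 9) 156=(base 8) 204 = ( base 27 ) 4O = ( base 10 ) 132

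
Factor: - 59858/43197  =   - 2^1 * 3^ ( - 1)*7^( - 1)*11^( - 2 ) * 17^( - 1)*173^2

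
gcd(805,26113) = 1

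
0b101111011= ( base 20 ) IJ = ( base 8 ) 573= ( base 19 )10I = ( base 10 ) 379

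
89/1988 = 89/1988 = 0.04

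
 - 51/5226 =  -1 + 1725/1742 =- 0.01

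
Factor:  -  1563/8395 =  - 3^1*5^( - 1 )*23^( - 1 )*73^( - 1 ) * 521^1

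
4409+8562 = 12971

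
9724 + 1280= 11004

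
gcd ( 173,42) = 1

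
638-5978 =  - 5340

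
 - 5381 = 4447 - 9828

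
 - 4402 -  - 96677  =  92275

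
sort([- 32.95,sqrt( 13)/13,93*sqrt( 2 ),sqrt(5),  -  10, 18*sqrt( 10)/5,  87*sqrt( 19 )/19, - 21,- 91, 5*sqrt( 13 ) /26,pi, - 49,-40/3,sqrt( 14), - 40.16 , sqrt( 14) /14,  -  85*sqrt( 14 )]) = [ - 85*sqrt(14 ),-91 , - 49, - 40.16, -32.95,  -  21, - 40/3,- 10, sqrt( 14)/14, sqrt ( 13 ) /13,5*sqrt( 13) /26,sqrt (5 ),  pi,  sqrt ( 14),18*sqrt( 10 )/5,87*sqrt ( 19 ) /19,93*sqrt( 2)] 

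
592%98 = 4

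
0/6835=0 = 0.00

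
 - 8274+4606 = - 3668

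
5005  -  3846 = 1159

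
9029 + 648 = 9677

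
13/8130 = 13/8130 = 0.00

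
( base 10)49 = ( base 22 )25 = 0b110001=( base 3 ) 1211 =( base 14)37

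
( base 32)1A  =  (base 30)1c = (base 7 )60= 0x2A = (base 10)42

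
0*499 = 0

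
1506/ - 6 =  - 251/1 = -  251.00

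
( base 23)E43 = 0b1110101001101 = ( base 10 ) 7501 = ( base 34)6GL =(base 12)4411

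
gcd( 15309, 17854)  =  1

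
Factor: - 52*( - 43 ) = 2236 = 2^2 * 13^1*43^1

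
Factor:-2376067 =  - 617^1*3851^1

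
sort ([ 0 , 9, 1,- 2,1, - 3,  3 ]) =[ - 3, - 2, 0,1,  1,3,9] 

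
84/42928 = 21/10732 = 0.00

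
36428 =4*9107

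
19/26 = 19/26 = 0.73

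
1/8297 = 1/8297 = 0.00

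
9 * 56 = 504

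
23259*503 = 11699277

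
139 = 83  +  56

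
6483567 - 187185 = 6296382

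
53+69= 122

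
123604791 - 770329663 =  - 646724872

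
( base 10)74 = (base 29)2G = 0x4a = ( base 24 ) 32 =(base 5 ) 244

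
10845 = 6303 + 4542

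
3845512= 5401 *712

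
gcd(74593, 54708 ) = 97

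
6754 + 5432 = 12186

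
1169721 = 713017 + 456704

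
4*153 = 612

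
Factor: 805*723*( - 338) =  - 196721070 = - 2^1*3^1*5^1*7^1*13^2 * 23^1*241^1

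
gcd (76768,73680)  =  16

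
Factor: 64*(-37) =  - 2368 = -2^6*37^1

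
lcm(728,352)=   32032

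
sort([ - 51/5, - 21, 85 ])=[ - 21,  -  51/5,85 ]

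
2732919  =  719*3801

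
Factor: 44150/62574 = 22075/31287 = 3^( - 1)*5^2 * 883^1 * 10429^(  -  1 ) 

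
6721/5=6721/5=1344.20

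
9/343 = 9/343 = 0.03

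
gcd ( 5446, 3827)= 1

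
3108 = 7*444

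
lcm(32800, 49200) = 98400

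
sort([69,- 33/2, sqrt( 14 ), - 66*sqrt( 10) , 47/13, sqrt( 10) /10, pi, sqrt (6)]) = [  -  66 * sqrt(10), - 33/2, sqrt( 10)/10,sqrt(6), pi,47/13 , sqrt( 14 ),69] 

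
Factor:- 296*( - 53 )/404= 3922/101 =2^1*37^1*53^1*101^( - 1)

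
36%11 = 3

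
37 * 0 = 0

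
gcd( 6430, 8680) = 10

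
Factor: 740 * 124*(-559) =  - 51293840 = - 2^4*5^1*13^1*31^1*37^1*43^1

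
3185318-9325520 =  - 6140202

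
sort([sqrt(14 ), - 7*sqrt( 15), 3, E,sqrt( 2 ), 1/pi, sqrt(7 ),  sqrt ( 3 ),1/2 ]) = [ - 7*sqrt(15), 1/pi, 1/2,sqrt( 2), sqrt( 3 ), sqrt( 7 ), E , 3 , sqrt(14) ]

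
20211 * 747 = 15097617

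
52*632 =32864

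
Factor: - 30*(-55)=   1650  =  2^1*3^1*5^2*11^1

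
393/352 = 393/352 = 1.12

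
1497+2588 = 4085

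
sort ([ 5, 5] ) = [5, 5 ]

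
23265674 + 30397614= 53663288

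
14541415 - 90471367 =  - 75929952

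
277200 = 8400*33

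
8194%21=4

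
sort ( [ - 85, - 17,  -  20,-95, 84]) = [ - 95,  -  85,- 20, - 17,84] 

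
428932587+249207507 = 678140094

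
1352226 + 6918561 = 8270787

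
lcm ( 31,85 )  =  2635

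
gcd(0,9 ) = 9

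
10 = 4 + 6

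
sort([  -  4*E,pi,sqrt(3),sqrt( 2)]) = [  -  4*E,sqrt ( 2 ),sqrt ( 3) , pi ] 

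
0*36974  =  0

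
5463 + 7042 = 12505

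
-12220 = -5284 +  - 6936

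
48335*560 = 27067600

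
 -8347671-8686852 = - 17034523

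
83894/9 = 83894/9= 9321.56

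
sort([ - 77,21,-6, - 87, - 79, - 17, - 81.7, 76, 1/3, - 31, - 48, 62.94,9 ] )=[ - 87,  -  81.7, - 79, - 77, - 48,- 31, - 17,  -  6, 1/3, 9, 21,  62.94 , 76]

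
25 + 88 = 113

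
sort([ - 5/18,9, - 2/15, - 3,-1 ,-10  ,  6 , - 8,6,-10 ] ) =[-10,-10,-8 , - 3, - 1, - 5/18, - 2/15,6, 6,9 ] 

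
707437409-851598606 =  - 144161197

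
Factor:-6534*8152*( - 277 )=2^4 * 3^3*11^2*277^1*1019^1  =  14754451536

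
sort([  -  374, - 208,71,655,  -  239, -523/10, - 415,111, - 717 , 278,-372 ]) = [ - 717 ,-415, - 374,-372, - 239,-208, - 523/10,71 , 111,278,655]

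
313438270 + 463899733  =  777338003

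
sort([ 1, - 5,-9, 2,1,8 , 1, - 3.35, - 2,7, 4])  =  [-9,  -  5,-3.35,-2,1,1, 1,2, 4, 7, 8]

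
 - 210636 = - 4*52659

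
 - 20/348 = -5/87 = - 0.06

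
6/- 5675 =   -  6/5675 = - 0.00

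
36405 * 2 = 72810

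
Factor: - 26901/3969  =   - 61/9=- 3^ ( - 2)*61^1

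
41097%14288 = 12521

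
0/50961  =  0=0.00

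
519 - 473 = 46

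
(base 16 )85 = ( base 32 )45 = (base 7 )250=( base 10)133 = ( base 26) 53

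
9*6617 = 59553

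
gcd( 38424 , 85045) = 1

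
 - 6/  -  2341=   6/2341 = 0.00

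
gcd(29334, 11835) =3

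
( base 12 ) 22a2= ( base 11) 29A5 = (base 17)D67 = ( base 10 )3866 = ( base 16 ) f1a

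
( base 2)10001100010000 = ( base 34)7Q0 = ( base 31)9ah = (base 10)8976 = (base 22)ic0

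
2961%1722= 1239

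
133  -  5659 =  - 5526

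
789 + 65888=66677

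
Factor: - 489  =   - 3^1*163^1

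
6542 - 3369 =3173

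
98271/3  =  32757 = 32757.00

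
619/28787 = 619/28787 = 0.02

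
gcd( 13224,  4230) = 6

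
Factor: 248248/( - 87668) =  - 2^1* 11^1* 13^1*101^( - 1 ) = - 286/101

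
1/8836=1/8836 = 0.00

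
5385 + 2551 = 7936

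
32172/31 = 32172/31 = 1037.81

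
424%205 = 14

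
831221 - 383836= 447385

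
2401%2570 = 2401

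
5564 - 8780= - 3216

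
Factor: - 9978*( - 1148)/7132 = 2^1*3^1*7^1*41^1*1663^1*1783^ ( - 1 ) = 2863686/1783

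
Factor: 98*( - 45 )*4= - 17640  =  - 2^3 * 3^2 * 5^1 * 7^2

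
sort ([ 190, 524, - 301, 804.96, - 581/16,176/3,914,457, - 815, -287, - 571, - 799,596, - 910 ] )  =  [ - 910, - 815,  -  799 , - 571, - 301, - 287, - 581/16,176/3,190, 457, 524,596, 804.96,914]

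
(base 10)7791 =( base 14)2ba7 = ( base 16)1e6f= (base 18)160f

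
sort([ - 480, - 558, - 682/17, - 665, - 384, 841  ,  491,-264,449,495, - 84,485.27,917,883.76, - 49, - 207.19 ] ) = [ - 665, - 558, - 480, - 384, - 264, - 207.19, - 84 , - 49, - 682/17,  449, 485.27,491,495,841,883.76 , 917 ] 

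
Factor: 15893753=83^1*191491^1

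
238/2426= 119/1213= 0.10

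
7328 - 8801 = -1473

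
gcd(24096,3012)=3012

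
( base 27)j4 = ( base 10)517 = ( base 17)1d7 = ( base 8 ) 1005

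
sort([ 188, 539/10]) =[ 539/10, 188]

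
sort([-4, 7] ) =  [ - 4,7 ]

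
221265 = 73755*3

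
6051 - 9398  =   - 3347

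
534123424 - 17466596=516656828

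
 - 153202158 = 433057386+  -  586259544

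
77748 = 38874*2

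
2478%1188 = 102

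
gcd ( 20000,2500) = 2500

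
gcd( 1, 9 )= 1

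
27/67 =27/67=   0.40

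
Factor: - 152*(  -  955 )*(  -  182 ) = - 2^4*5^1*7^1*13^1*19^1*191^1=- 26419120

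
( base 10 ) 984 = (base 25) 1e9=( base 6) 4320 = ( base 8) 1730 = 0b1111011000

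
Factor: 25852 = 2^2*23^1*281^1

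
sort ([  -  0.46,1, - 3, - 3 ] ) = [- 3, - 3, - 0.46, 1] 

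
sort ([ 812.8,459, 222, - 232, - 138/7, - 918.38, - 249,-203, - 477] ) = [ - 918.38, - 477,  -  249, - 232, - 203,- 138/7, 222, 459  ,  812.8] 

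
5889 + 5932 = 11821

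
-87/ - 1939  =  87/1939 =0.04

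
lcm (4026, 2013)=4026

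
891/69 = 12+ 21/23 = 12.91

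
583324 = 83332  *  7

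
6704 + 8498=15202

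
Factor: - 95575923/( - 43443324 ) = 3539849/1609012 = 2^(- 2)*402253^(-1)*3539849^1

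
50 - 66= -16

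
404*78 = 31512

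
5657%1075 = 282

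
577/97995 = 577/97995 = 0.01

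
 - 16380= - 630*26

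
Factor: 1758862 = 2^1* 7^1 * 73^1*1721^1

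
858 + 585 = 1443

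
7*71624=501368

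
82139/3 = 82139/3 =27379.67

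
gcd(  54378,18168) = 6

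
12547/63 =12547/63 = 199.16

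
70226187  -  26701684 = 43524503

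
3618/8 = 452+1/4 = 452.25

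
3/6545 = 3/6545 = 0.00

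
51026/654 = 78 + 7/327 = 78.02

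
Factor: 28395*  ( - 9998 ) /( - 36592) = 141946605/18296 = 2^(-3 )*3^2*5^1 *631^1 * 2287^( - 1 ) * 4999^1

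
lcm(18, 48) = 144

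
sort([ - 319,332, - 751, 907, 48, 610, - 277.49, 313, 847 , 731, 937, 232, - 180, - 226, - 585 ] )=[ - 751,  -  585, - 319, - 277.49,- 226, - 180,48 , 232, 313,332,  610 , 731,847, 907,937] 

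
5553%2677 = 199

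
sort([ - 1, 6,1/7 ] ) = [ - 1, 1/7, 6]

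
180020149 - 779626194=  - 599606045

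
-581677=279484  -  861161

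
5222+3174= 8396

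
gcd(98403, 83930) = 1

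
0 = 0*89047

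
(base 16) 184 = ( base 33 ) bp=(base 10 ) 388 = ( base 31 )CG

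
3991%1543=905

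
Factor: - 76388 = -2^2*13^2*113^1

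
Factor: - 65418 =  - 2^1*3^1 * 10903^1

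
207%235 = 207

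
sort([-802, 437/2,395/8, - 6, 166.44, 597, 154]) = [-802,-6, 395/8, 154, 166.44, 437/2, 597 ]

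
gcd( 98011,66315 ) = 1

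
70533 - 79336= - 8803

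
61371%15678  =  14337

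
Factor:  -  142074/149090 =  - 81/85  =  -3^4*5^ ( - 1) * 17^( -1)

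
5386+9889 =15275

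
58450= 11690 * 5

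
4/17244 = 1/4311   =  0.00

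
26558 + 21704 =48262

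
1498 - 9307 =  - 7809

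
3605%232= 125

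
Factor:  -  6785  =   - 5^1*23^1 *59^1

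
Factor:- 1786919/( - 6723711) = 3^( - 2 )*359^( - 1)*499^1*2081^(-1)*3581^1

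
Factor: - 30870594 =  - 2^1*3^2  *  1715033^1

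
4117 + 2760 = 6877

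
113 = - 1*(-113 )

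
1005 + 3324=4329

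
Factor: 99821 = 173^1*577^1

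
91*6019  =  547729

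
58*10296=597168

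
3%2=1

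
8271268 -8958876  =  - 687608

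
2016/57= 672/19=35.37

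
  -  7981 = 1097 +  - 9078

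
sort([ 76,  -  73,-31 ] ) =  [-73, - 31, 76 ] 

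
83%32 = 19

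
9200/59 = 155+55/59 = 155.93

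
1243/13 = 95 + 8/13 = 95.62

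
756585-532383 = 224202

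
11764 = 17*692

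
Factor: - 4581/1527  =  -3^1 = -3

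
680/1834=340/917 = 0.37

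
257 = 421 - 164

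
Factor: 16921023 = 3^1*7^2 *59^1*1951^1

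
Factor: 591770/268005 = 6962/3153 =2^1*3^( - 1)*59^2*1051^(-1 ) 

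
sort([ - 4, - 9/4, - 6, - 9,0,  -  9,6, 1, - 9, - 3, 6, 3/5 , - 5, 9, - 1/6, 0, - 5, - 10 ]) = [ -10,-9, - 9, - 9,-6, - 5, - 5, - 4, - 3, - 9/4, - 1/6, 0,0, 3/5, 1,6,6,  9 ] 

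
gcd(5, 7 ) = 1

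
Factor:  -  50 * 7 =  - 350 =-2^1 * 5^2* 7^1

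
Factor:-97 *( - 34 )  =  3298 = 2^1*17^1 * 97^1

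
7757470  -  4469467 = 3288003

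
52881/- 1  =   - 52881 + 0/1 = - 52881.00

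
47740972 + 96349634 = 144090606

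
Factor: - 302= - 2^1 * 151^1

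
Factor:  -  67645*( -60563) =5^1*71^1 *83^1*163^1* 853^1 =4096784135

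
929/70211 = 929/70211 = 0.01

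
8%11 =8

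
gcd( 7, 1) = 1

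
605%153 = 146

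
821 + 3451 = 4272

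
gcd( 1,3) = 1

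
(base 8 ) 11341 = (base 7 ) 20043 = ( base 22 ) 9LF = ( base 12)2969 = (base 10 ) 4833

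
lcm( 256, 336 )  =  5376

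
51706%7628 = 5938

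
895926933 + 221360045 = 1117286978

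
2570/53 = 2570/53 = 48.49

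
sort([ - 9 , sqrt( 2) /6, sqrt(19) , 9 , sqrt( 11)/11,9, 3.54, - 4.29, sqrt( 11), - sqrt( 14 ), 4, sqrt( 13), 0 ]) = [-9 ,-4.29, - sqrt( 14), 0,  sqrt( 2)/6, sqrt( 11 ) /11,sqrt(11),3.54,  sqrt( 13),4 , sqrt( 19 ), 9, 9]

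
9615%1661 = 1310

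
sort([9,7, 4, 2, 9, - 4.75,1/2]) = [ - 4.75,1/2, 2,4, 7,9, 9]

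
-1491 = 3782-5273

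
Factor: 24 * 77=1848=   2^3*3^1*7^1*11^1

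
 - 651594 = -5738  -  645856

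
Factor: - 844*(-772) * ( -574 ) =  - 2^5*7^1*41^1 * 193^1*211^1 = - 374000032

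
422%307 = 115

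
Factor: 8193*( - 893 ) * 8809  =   - 3^1*19^1 * 23^1*47^1*383^1*2731^1 = - 64449718341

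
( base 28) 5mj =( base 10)4555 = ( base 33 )461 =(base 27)66j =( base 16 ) 11CB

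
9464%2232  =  536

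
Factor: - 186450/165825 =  - 226/201 = - 2^1*3^(  -  1) *67^( - 1)*113^1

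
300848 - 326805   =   - 25957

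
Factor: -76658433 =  - 3^1*1423^1*17957^1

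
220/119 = 1+101/119 = 1.85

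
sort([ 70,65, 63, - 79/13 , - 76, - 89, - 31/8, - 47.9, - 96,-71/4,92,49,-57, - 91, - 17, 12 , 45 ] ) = [ - 96, - 91, - 89, - 76, - 57,-47.9,-71/4, - 17, - 79/13, - 31/8 , 12, 45, 49,63, 65,  70 , 92 ] 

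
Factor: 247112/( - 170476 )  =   - 158/109 = -2^1 * 79^1 * 109^ (  -  1)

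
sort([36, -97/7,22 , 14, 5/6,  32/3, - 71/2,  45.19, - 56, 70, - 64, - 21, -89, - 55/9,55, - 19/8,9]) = [ - 89,  -  64, - 56,  -  71/2,-21, - 97/7, - 55/9, - 19/8,  5/6,  9,32/3,14, 22, 36 , 45.19,55, 70]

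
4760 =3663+1097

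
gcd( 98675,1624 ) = 1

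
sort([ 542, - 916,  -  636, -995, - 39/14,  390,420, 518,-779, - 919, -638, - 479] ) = [ - 995,-919, - 916, - 779, - 638,-636, - 479,-39/14,  390, 420, 518,542 ] 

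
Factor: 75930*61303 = 2^1*3^1*5^1*11^1*2531^1*5573^1 = 4654736790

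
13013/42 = 1859/6 = 309.83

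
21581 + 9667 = 31248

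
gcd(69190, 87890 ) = 1870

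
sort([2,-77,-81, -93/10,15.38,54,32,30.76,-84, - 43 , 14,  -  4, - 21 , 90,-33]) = [- 84, - 81,-77, - 43, - 33, - 21,-93/10, - 4 , 2,  14, 15.38,30.76,32 , 54,90 ] 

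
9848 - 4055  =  5793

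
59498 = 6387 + 53111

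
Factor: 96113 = 223^1*431^1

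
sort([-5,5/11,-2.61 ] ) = [ - 5, - 2.61, 5/11]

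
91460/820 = 4573/41  =  111.54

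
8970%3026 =2918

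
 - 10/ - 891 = 10/891 = 0.01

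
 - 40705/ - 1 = 40705+0/1 = 40705.00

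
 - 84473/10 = - 8448 + 7/10 = - 8447.30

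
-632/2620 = - 158/655 = - 0.24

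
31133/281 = 31133/281 = 110.79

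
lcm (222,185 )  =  1110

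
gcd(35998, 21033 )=41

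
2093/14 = 299/2 = 149.50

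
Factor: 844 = 2^2*211^1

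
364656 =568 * 642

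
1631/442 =3 + 305/442  =  3.69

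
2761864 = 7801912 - 5040048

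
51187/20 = 2559+7/20 = 2559.35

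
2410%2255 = 155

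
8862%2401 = 1659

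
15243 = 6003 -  - 9240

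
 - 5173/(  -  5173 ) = 1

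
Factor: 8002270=2^1*5^1 * 127^1  *  6301^1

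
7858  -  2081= 5777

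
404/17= 404/17 =23.76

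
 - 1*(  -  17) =17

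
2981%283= 151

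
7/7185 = 7/7185 = 0.00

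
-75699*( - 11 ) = 832689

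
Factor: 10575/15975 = 47/71 = 47^1*71^(-1)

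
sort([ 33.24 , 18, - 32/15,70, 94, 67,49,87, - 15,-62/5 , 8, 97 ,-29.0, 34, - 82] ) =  [-82, -29.0, - 15, - 62/5,-32/15, 8,18, 33.24 , 34,49, 67,70 , 87,  94,97] 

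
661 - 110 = 551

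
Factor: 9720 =2^3 *3^5*5^1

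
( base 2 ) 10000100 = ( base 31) 48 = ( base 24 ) 5c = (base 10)132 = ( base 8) 204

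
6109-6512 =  - 403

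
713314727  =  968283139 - 254968412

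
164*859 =140876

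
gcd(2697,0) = 2697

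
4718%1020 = 638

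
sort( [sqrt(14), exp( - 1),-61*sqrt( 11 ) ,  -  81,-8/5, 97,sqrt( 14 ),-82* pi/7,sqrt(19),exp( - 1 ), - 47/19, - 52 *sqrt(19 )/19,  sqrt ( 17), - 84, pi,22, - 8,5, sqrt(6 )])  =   [ - 61*sqrt( 11), - 84, - 81, - 82 * pi/7, - 52 * sqrt( 19)/19 , - 8 , - 47/19, - 8/5, exp( - 1),exp( - 1), sqrt (6 ), pi, sqrt (14) , sqrt( 14 ), sqrt ( 17), sqrt(19 ), 5, 22 , 97] 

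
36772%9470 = 8362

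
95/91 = 1  +  4/91 = 1.04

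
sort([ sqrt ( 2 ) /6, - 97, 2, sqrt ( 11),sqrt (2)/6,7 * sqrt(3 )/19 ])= [-97, sqrt(2)/6,sqrt( 2)/6, 7 * sqrt ( 3) /19, 2, sqrt(11 ) ]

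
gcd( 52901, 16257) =1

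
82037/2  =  41018 + 1/2 = 41018.50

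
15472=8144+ 7328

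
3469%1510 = 449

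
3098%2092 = 1006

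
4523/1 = 4523 = 4523.00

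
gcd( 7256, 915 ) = 1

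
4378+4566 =8944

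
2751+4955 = 7706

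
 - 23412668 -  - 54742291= 31329623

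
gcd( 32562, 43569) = 9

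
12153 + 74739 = 86892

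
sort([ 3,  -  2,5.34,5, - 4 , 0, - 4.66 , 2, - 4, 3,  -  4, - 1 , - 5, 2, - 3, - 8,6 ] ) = [ - 8, - 5, - 4.66  , - 4, - 4, - 4,-3,-2, - 1,0  ,  2, 2, 3, 3, 5,5.34, 6]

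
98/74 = 1 + 12/37= 1.32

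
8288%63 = 35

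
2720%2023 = 697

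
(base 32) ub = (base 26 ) 1b9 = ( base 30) 12B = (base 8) 1713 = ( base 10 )971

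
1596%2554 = 1596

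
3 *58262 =174786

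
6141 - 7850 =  - 1709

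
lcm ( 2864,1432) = 2864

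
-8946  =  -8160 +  - 786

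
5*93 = 465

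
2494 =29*86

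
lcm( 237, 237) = 237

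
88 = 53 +35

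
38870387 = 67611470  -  28741083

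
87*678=58986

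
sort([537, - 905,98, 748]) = [ - 905, 98,537,  748] 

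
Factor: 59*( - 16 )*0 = 0^1 = 0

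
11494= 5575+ 5919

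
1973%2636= 1973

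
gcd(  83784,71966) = 2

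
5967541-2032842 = 3934699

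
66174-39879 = 26295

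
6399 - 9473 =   -  3074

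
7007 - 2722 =4285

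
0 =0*24362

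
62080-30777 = 31303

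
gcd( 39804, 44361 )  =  93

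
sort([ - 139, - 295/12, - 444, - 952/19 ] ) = [ - 444, - 139, - 952/19, - 295/12]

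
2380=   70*34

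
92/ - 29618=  - 46/14809 = - 0.00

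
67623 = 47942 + 19681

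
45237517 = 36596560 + 8640957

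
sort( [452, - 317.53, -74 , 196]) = [ - 317.53, - 74, 196,452] 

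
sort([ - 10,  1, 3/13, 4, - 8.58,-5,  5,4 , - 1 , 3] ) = [  -  10,-8.58, - 5 , - 1,3/13,1,3,4,4,5] 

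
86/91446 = 43/45723 = 0.00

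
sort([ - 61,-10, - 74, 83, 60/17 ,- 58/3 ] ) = [ - 74,  -  61, - 58/3, - 10, 60/17,83]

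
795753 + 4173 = 799926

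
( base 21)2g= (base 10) 58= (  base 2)111010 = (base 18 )34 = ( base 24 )2A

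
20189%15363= 4826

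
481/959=481/959 = 0.50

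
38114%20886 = 17228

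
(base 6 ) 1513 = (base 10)405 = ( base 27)f0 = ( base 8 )625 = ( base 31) d2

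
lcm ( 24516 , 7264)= 196128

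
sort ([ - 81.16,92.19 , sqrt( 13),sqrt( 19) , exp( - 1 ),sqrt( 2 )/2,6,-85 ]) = [-85,-81.16,exp (  -  1), sqrt( 2) /2,sqrt( 13), sqrt(19 ),6,92.19]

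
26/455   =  2/35 = 0.06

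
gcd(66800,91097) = 1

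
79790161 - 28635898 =51154263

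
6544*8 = 52352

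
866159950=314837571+551322379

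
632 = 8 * 79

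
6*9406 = 56436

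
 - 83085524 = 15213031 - 98298555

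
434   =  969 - 535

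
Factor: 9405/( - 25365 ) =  - 3^1*11^1*89^( - 1) = - 33/89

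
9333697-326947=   9006750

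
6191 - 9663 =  - 3472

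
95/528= 95/528=0.18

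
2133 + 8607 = 10740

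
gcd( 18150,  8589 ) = 3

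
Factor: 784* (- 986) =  - 773024 = - 2^5*7^2 * 17^1*29^1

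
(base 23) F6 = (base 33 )AL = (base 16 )15f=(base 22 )FL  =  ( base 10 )351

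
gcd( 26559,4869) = 9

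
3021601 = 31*97471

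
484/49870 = 242/24935 = 0.01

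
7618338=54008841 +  -46390503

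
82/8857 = 82/8857 = 0.01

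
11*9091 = 100001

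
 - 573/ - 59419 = 573/59419 = 0.01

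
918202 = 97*9466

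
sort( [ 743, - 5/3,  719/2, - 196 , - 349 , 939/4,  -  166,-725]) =[ - 725, - 349, - 196, - 166, - 5/3,  939/4 , 719/2, 743 ] 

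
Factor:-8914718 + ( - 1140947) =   -  5^1 * 59^1 * 89^1*383^1 = - 10055665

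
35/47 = 35/47 = 0.74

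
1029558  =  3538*291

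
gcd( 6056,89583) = 1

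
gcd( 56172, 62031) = 93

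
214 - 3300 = - 3086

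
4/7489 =4/7489 =0.00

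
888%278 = 54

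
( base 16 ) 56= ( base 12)72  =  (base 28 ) 32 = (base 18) 4e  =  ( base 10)86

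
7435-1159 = 6276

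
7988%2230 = 1298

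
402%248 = 154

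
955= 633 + 322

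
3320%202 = 88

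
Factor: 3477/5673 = 19^1*31^( - 1)   =  19/31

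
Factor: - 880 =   -  2^4*5^1 * 11^1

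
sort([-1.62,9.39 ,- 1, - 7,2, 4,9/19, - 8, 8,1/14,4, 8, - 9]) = [-9 , - 8, - 7,- 1.62,-1,1/14,9/19,2, 4 , 4,8, 8,9.39]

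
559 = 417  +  142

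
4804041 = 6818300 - 2014259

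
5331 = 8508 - 3177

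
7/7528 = 7/7528   =  0.00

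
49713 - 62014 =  -12301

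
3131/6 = 3131/6 = 521.83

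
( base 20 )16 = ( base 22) 14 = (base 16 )1A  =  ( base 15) 1b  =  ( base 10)26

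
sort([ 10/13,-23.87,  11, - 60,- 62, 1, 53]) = [ - 62, - 60, - 23.87, 10/13, 1, 11,53]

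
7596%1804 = 380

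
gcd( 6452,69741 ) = 1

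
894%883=11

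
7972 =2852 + 5120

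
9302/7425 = 1+1877/7425 = 1.25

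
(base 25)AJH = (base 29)80E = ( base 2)1101001010110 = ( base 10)6742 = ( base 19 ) icg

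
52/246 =26/123 = 0.21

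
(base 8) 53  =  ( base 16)2b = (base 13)34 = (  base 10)43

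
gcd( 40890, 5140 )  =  10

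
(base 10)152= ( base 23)6E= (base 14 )AC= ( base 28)5C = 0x98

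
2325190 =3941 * 590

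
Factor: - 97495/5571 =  - 3^( - 2 )*5^1*17^1*31^1*37^1*619^( - 1 )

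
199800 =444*450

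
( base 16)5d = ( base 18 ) 53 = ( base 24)3l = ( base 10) 93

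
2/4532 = 1/2266 = 0.00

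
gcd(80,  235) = 5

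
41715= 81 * 515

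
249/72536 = 249/72536= 0.00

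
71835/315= 228 + 1/21 = 228.05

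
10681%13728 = 10681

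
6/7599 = 2/2533 = 0.00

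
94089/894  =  105 + 73/298 =105.24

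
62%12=2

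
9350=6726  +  2624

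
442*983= 434486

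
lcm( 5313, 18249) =419727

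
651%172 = 135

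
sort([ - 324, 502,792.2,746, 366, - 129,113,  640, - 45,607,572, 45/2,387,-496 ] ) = [ - 496, - 324, - 129, - 45 , 45/2,113, 366 , 387 , 502,572,  607,640, 746, 792.2 ]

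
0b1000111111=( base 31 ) ih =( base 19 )1B5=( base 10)575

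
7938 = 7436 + 502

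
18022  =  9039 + 8983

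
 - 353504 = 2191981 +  - 2545485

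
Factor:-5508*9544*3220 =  - 2^7*3^4*5^1  *7^1*17^1*23^1*1193^1 = - 169270093440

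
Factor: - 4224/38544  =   - 8/73 = - 2^3*73^( - 1) 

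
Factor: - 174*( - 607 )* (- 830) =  - 87662940 = - 2^2*3^1 * 5^1 * 29^1* 83^1*607^1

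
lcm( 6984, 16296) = 48888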